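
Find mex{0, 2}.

1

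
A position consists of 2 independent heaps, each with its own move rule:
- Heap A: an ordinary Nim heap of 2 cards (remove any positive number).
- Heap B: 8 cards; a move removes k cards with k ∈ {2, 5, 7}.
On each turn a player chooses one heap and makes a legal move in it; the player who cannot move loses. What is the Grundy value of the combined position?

Heap A is a plain Nim heap of size 2, so its Grundy value is 2.
Grundy values for heap B (subtraction set {2, 5, 7}):
g(0) = mex{} = 0
g(1) = mex{} = 0
g(2) = mex{0} = 1
g(3) = mex{0} = 1
g(4) = mex{1} = 0
g(5) = mex{0,1} = 2
g(6) = mex{0} = 1
g(7) = mex{0,1,2} = 3
g(8) = mex{0,1} = 2
So g(8) = 2.
By the Sprague-Grundy theorem, the Grundy value of a sum of independent games is the XOR of the component values.
Combined value = 2 XOR 2 = 0.

0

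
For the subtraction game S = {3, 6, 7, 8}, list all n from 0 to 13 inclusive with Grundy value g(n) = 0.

0, 1, 2, 11, 12, 13

Grundy values for subtraction set {3, 6, 7, 8}:
k:     0  1  2  3  4  5  6  7  8  9 10 11 12 13
g(k):  0  0  0  1  1  1  2  2  2  3  3  0  0  0
The P-positions (g = 0) in 0..13 are 0, 1, 2, 11, 12, 13.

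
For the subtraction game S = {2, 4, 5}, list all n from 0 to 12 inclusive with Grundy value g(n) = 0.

Compute g(0), g(1), … for moves {2, 4, 5}:
g(0) = mex{} = 0
g(1) = mex{} = 0
g(2) = mex{0} = 1
g(3) = mex{0} = 1
g(4) = mex{0,1} = 2
g(5) = mex{0,1} = 2
g(6) = mex{0,1,2} = 3
g(7) = mex{1,2} = 0
g(8) = mex{1,2,3} = 0
g(9) = mex{0,2} = 1
g(10) = mex{0,2,3} = 1
g(11) = mex{0,1,3} = 2
g(12) = mex{0,1} = 2
The P-positions (g = 0) in 0..12 are 0, 1, 7, 8.

0, 1, 7, 8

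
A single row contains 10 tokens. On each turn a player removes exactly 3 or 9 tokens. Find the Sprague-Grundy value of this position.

1

Compute g(0), g(1), … for moves {3, 9}:
k:     0  1  2  3  4  5  6  7  8  9 10
g(k):  0  0  0  1  1  1  0  0  0  1  1
So g(10) = 1.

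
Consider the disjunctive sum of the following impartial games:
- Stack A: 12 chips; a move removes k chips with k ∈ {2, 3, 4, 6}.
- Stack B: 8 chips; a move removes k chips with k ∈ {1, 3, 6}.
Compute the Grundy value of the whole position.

Grundy values for stack A (subtraction set {2, 3, 4, 6}):
k:     0  1  2  3  4  5  6  7  8  9 10 11 12
g(k):  0  0  1  1  2  2  3  3  0  0  1  1  2
So g(12) = 2.
For stack B, compute g(0), g(1), … with moves {1, 3, 6}:
k:     0  1  2  3  4  5  6  7  8
g(k):  0  1  0  1  0  1  2  3  2
So g(8) = 2.
The value of a disjunctive sum is the nim-sum of the parts.
Combined value = 2 ⊕ 2 = 0.

0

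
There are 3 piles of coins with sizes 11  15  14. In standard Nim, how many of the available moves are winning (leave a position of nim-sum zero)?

3

Nim-sum: 11 ^ 15 ^ 14 = 10.
The overall nim-sum is X = 10. A pile of size p has a winning move iff p XOR X < p (reduce it to p XOR X).
  11: 11 XOR 10 = 1 < 11 — winning move (to 1).
  15: 15 XOR 10 = 5 < 15 — winning move (to 5).
  14: 14 XOR 10 = 4 < 14 — winning move (to 4).
That gives 3 winning moves.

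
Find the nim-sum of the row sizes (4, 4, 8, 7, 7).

Compute the nim-sum pairwise:
4 ⊕ 4 = 0
0 ⊕ 8 = 8
8 ⊕ 7 = 15
15 ⊕ 7 = 8

8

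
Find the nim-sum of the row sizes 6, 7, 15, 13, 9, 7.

Compute the nim-sum pairwise:
6 XOR 7 = 1
1 XOR 15 = 14
14 XOR 13 = 3
3 XOR 9 = 10
10 XOR 7 = 13

13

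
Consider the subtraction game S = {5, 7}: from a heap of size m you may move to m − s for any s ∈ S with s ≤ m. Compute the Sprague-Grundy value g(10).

2

Build the Grundy sequence with g(k) = mex{g(k−s) : s ∈ {5, 7}, s ≤ k}:
k:     0  1  2  3  4  5  6  7  8  9 10
g(k):  0  0  0  0  0  1  1  1  1  1  2
So g(10) = 2.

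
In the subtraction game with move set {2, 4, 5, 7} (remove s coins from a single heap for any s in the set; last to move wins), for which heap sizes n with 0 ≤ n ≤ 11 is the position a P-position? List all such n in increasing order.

Build the Grundy sequence with g(k) = mex{g(k−s) : s ∈ {2, 4, 5, 7}, s ≤ k}:
k:     0  1  2  3  4  5  6  7  8  9 10 11
g(k):  0  0  1  1  2  2  3  3  4  0  0  1
The P-positions (g = 0) in 0..11 are 0, 1, 9, 10.

0, 1, 9, 10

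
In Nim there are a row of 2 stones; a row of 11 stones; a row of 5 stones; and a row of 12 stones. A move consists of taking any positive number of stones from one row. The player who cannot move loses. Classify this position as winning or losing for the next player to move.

Compute the nim-sum pairwise:
2 ⊕ 11 = 9
9 ⊕ 5 = 12
12 ⊕ 12 = 0
The nim-sum is 0, so this is a P-position: the player to move is in a losing position under optimal play.

Losing position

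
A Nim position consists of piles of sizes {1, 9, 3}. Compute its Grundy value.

In binary:
  0001  (1)
  1001  (9)
  0011  (3)
  ----
  1011  (11)

11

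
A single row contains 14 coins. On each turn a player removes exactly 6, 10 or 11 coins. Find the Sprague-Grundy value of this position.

2

Compute g(0), g(1), … for moves {6, 10, 11}:
k:     0  1  2  3  4  5  6  7  8  9 10 11 12 13 14
g(k):  0  0  0  0  0  0  1  1  1  1  1  1  2  2  2
So g(14) = 2.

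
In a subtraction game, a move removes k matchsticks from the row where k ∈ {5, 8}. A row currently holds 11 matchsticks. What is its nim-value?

2

Grundy values for subtraction set {5, 8}:
g(0) = mex{} = 0
g(1) = mex{} = 0
g(2) = mex{} = 0
g(3) = mex{} = 0
g(4) = mex{} = 0
g(5) = mex{0} = 1
g(6) = mex{0} = 1
g(7) = mex{0} = 1
g(8) = mex{0} = 1
g(9) = mex{0} = 1
g(10) = mex{0,1} = 2
g(11) = mex{0,1} = 2
So g(11) = 2.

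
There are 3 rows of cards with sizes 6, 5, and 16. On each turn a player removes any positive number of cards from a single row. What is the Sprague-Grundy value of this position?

In binary:
  00110  (6)
  00101  (5)
  10000  (16)
  -----
  10011  (19)

19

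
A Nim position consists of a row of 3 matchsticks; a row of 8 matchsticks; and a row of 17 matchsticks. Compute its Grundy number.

26

In binary:
  00011  (3)
  01000  (8)
  10001  (17)
  -----
  11010  (26)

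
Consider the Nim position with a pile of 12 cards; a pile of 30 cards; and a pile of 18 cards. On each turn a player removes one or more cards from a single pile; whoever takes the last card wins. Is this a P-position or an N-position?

Nim-sum: 12 ⊕ 30 ⊕ 18 = 0.
The nim-sum is 0, so this is a P-position: the player to move is in a losing position under optimal play.

P-position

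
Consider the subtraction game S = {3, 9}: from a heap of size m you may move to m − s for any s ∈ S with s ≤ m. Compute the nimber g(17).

1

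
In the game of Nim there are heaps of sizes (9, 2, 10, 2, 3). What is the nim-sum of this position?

Compute the nim-sum pairwise:
9 ^ 2 = 11
11 ^ 10 = 1
1 ^ 2 = 3
3 ^ 3 = 0

0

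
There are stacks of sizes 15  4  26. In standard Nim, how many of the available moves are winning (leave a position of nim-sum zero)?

1

Nim-sum: 15 ⊕ 4 ⊕ 26 = 17.
The overall nim-sum is X = 17. A stack of size p has a winning move iff p XOR X < p (reduce it to p XOR X).
  15: 15 XOR 17 = 30 ≥ 15 — no move.
  4: 4 XOR 17 = 21 ≥ 4 — no move.
  26: 26 XOR 17 = 11 < 26 — winning move (to 11).
That gives 1 winning move.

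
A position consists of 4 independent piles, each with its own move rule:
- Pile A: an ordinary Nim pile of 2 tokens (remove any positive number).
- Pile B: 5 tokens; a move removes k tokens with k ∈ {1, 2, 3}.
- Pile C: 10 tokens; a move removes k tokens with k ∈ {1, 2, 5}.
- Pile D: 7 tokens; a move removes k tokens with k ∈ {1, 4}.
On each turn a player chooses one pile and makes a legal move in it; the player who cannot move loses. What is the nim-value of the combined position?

Pile A is a plain Nim pile of size 2, so its Grundy value is 2.
For pile B, compute g(0), g(1), … with moves {1, 2, 3}:
k:     0  1  2  3  4  5
g(k):  0  1  2  3  0  1
So g(5) = 1.
Grundy values for pile C (subtraction set {1, 2, 5}):
g(0) = mex{} = 0
g(1) = mex{0} = 1
g(2) = mex{0,1} = 2
g(3) = mex{1,2} = 0
g(4) = mex{0,2} = 1
g(5) = mex{0,1} = 2
g(6) = mex{1,2} = 0
g(7) = mex{0,2} = 1
g(8) = mex{0,1} = 2
g(9) = mex{1,2} = 0
g(10) = mex{0,2} = 1
So g(10) = 1.
Grundy values for pile D (subtraction set {1, 4}):
g(0) = mex{} = 0
g(1) = mex{0} = 1
g(2) = mex{1} = 0
g(3) = mex{0} = 1
g(4) = mex{0,1} = 2
g(5) = mex{1,2} = 0
g(6) = mex{0} = 1
g(7) = mex{1} = 0
So g(7) = 0.
The value of a disjunctive sum is the nim-sum of the parts.
Combined value = 2 XOR 1 XOR 1 XOR 0 = 2.

2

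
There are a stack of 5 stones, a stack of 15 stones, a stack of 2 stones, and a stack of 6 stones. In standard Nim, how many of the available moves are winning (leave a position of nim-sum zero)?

Compute the nim-sum pairwise:
5 ^ 15 = 10
10 ^ 2 = 8
8 ^ 6 = 14
The overall nim-sum is X = 14. A stack of size p has a winning move iff p XOR X < p (reduce it to p XOR X).
  5: 5 XOR 14 = 11 ≥ 5 — no move.
  15: 15 XOR 14 = 1 < 15 — winning move (to 1).
  2: 2 XOR 14 = 12 ≥ 2 — no move.
  6: 6 XOR 14 = 8 ≥ 6 — no move.
That gives 1 winning move.

1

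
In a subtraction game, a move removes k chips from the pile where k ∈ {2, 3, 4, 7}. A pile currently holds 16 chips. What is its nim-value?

2

Grundy values for subtraction set {2, 3, 4, 7}:
k:     0  1  2  3  4  5  6  7  8  9 10 11 12 13 14 15 16
g(k):  0  0  1  1  2  2  0  3  1  4  2  0  0  1  1  2  2
So g(16) = 2.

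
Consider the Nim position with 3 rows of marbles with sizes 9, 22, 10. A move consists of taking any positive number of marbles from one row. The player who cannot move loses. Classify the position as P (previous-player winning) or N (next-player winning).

N-position

Compute the nim-sum pairwise:
9 XOR 22 = 31
31 XOR 10 = 21
The nim-sum is 21 ≠ 0, so this is an N-position: the player to move can win.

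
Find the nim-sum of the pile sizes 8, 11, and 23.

20

Nim-sum: 8 ^ 11 ^ 23 = 20.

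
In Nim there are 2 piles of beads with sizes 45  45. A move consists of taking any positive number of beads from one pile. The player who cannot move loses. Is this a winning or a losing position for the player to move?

Bitwise XOR of the heap sizes:
  101101  (45)
  101101  (45)
  ------
  000000  (0)
The nim-sum is 0, so this is a P-position: the player to move is in a losing position under optimal play.

Losing position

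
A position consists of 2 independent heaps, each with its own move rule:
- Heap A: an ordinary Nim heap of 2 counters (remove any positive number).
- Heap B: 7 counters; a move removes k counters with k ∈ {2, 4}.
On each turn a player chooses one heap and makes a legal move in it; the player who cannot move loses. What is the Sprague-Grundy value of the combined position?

2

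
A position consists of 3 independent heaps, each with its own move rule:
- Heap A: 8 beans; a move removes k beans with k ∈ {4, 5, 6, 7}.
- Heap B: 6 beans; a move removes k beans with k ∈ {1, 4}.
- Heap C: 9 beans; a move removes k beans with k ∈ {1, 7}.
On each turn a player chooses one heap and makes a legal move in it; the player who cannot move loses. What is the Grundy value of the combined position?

For heap A, compute g(0), g(1), … with moves {4, 5, 6, 7}:
k:     0  1  2  3  4  5  6  7  8
g(k):  0  0  0  0  1  1  1  1  2
So g(8) = 2.
Build the Grundy sequence for heap B with g(k) = mex{g(k−s) : s ∈ {1, 4}, s ≤ k}:
g(0) = mex{} = 0
g(1) = mex{0} = 1
g(2) = mex{1} = 0
g(3) = mex{0} = 1
g(4) = mex{0,1} = 2
g(5) = mex{1,2} = 0
g(6) = mex{0} = 1
So g(6) = 1.
For heap C, compute g(0), g(1), … with moves {1, 7}:
k:     0  1  2  3  4  5  6  7  8  9
g(k):  0  1  0  1  0  1  0  1  0  1
So g(9) = 1.
The value of a disjunctive sum is the nim-sum of the parts.
Combined value = 2 XOR 1 XOR 1 = 2.

2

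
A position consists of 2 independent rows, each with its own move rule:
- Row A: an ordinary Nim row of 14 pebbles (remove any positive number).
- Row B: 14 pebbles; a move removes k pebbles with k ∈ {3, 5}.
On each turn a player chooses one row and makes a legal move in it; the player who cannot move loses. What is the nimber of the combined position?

Row A is a plain Nim row of size 14, so its Grundy value is 14.
Build the Grundy sequence for row B with g(k) = mex{g(k−s) : s ∈ {3, 5}, s ≤ k}:
k:     0  1  2  3  4  5  6  7  8  9 10 11 12 13 14
g(k):  0  0  0  1  1  1  2  2  0  0  0  1  1  1  2
So g(14) = 2.
By the Sprague-Grundy theorem, the Grundy value of a sum of independent games is the XOR of the component values.
Combined value = 14 ⊕ 2 = 12.

12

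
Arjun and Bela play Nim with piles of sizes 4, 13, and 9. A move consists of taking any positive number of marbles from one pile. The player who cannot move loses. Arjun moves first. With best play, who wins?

Bela wins

Compute the nim-sum pairwise:
4 XOR 13 = 9
9 XOR 9 = 0
The nim-sum is 0, so this is a P-position: the player to move is in a losing position under optimal play; Arjun is about to move from it and so loses — Bela wins.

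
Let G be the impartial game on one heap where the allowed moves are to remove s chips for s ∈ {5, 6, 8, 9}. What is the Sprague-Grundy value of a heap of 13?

Grundy values for subtraction set {5, 6, 8, 9}:
k:     0  1  2  3  4  5  6  7  8  9 10 11 12 13
g(k):  0  0  0  0  0  1  1  1  1  1  2  2  2  2
So g(13) = 2.

2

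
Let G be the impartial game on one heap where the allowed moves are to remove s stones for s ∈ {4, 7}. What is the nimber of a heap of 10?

2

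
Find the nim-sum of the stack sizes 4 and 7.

Nim-sum: 4 XOR 7 = 3.

3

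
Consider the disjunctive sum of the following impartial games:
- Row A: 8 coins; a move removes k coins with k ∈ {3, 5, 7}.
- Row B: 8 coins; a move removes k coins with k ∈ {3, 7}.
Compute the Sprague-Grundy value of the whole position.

Build the Grundy sequence for row A with g(k) = mex{g(k−s) : s ∈ {3, 5, 7}, s ≤ k}:
g(0) = mex{} = 0
g(1) = mex{} = 0
g(2) = mex{} = 0
g(3) = mex{0} = 1
g(4) = mex{0} = 1
g(5) = mex{0} = 1
g(6) = mex{0,1} = 2
g(7) = mex{0,1} = 2
g(8) = mex{0,1} = 2
So g(8) = 2.
Build the Grundy sequence for row B with g(k) = mex{g(k−s) : s ∈ {3, 7}, s ≤ k}:
g(0) = mex{} = 0
g(1) = mex{} = 0
g(2) = mex{} = 0
g(3) = mex{0} = 1
g(4) = mex{0} = 1
g(5) = mex{0} = 1
g(6) = mex{1} = 0
g(7) = mex{0,1} = 2
g(8) = mex{0,1} = 2
So g(8) = 2.
By the Sprague-Grundy theorem, the Grundy value of a sum of independent games is the XOR of the component values.
Combined value = 2 XOR 2 = 0.

0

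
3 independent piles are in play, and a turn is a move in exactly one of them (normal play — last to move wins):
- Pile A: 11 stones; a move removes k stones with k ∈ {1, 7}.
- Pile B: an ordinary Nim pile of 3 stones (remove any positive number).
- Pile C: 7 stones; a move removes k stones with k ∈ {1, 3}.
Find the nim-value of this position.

Build the Grundy sequence for pile A with g(k) = mex{g(k−s) : s ∈ {1, 7}, s ≤ k}:
g(0) = mex{} = 0
g(1) = mex{0} = 1
g(2) = mex{1} = 0
g(3) = mex{0} = 1
g(4) = mex{1} = 0
g(5) = mex{0} = 1
g(6) = mex{1} = 0
g(7) = mex{0} = 1
g(8) = mex{1} = 0
g(9) = mex{0} = 1
g(10) = mex{1} = 0
g(11) = mex{0} = 1
So g(11) = 1.
Pile B is a plain Nim pile of size 3, so its Grundy value is 3.
Grundy values for pile C (subtraction set {1, 3}):
k:     0  1  2  3  4  5  6  7
g(k):  0  1  0  1  0  1  0  1
So g(7) = 1.
By the Sprague-Grundy theorem, the Grundy value of a sum of independent games is the XOR of the component values.
Combined value = 1 ⊕ 3 ⊕ 1 = 3.

3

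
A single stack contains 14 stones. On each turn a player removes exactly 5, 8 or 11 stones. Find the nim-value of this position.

Build the Grundy sequence with g(k) = mex{g(k−s) : s ∈ {5, 8, 11}, s ≤ k}:
k:     0  1  2  3  4  5  6  7  8  9 10 11 12 13 14
g(k):  0  0  0  0  0  1  1  1  1  1  2  2  2  2  2
So g(14) = 2.

2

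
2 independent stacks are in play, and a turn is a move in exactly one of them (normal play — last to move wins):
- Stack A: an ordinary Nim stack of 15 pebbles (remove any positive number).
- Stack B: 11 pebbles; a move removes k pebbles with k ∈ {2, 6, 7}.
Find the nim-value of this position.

Stack A is a plain Nim stack of size 15, so its Grundy value is 15.
For stack B, compute g(0), g(1), … with moves {2, 6, 7}:
k:     0  1  2  3  4  5  6  7  8  9 10 11
g(k):  0  0  1  1  0  0  1  1  2  0  3  1
So g(11) = 1.
The value of a disjunctive sum is the nim-sum of the parts.
Combined value = 15 ⊕ 1 = 14.

14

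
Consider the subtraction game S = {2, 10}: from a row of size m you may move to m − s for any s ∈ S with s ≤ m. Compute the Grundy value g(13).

0

Build the Grundy sequence with g(k) = mex{g(k−s) : s ∈ {2, 10}, s ≤ k}:
k:     0  1  2  3  4  5  6  7  8  9 10 11 12 13
g(k):  0  0  1  1  0  0  1  1  0  0  1  1  0  0
So g(13) = 0.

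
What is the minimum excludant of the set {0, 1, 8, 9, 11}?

2

The values 0, 1 are all present; 2 is the first non-negative integer missing from the set.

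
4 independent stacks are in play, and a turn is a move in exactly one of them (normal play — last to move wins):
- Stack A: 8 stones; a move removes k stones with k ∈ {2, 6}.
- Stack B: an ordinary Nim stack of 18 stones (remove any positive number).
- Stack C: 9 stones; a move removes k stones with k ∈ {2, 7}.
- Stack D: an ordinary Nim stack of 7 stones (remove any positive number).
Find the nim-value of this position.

Grundy values for stack A (subtraction set {2, 6}):
g(0) = mex{} = 0
g(1) = mex{} = 0
g(2) = mex{0} = 1
g(3) = mex{0} = 1
g(4) = mex{1} = 0
g(5) = mex{1} = 0
g(6) = mex{0} = 1
g(7) = mex{0} = 1
g(8) = mex{1} = 0
So g(8) = 0.
Stack B is a plain Nim stack of size 18, so its Grundy value is 18.
Build the Grundy sequence for stack C with g(k) = mex{g(k−s) : s ∈ {2, 7}, s ≤ k}:
g(0) = mex{} = 0
g(1) = mex{} = 0
g(2) = mex{0} = 1
g(3) = mex{0} = 1
g(4) = mex{1} = 0
g(5) = mex{1} = 0
g(6) = mex{0} = 1
g(7) = mex{0} = 1
g(8) = mex{0,1} = 2
g(9) = mex{1} = 0
So g(9) = 0.
Stack D is a plain Nim stack of size 7, so its Grundy value is 7.
By the Sprague-Grundy theorem, the Grundy value of a sum of independent games is the XOR of the component values.
Combined value = 0 ⊕ 18 ⊕ 0 ⊕ 7 = 21.

21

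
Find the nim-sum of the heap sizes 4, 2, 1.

7

Nim-sum: 4 ⊕ 2 ⊕ 1 = 7.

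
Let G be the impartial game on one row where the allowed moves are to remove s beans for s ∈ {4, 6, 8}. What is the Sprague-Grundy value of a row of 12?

0

Grundy values for subtraction set {4, 6, 8}:
k:     0  1  2  3  4  5  6  7  8  9 10 11 12
g(k):  0  0  0  0  1  1  1  1  2  2  2  2  0
So g(12) = 0.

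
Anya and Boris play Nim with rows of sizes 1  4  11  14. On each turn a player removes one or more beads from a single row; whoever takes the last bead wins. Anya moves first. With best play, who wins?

Boris wins

Compute the nim-sum pairwise:
1 ⊕ 4 = 5
5 ⊕ 11 = 14
14 ⊕ 14 = 0
The nim-sum is 0, so this is a P-position: the player to move is in a losing position under optimal play; Anya is about to move from it and so loses — Boris wins.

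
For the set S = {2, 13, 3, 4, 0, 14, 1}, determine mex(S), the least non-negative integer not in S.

The values 0, 1, 2, 3, 4 are all present; 5 is the first non-negative integer missing from the set.

5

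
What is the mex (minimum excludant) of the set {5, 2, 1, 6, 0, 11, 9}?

The values 0, 1, 2 are all present; 3 is the first non-negative integer missing from the set.

3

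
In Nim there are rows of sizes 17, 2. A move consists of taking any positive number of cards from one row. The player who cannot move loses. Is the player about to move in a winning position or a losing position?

Winning position

Nim-sum: 17 XOR 2 = 19.
The nim-sum is 19 ≠ 0, so this is an N-position: the player to move can win.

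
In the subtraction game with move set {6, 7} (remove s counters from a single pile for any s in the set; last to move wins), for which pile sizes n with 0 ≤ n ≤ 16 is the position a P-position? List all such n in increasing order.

0, 1, 2, 3, 4, 5, 13, 14, 15, 16

Build the Grundy sequence with g(k) = mex{g(k−s) : s ∈ {6, 7}, s ≤ k}:
k:     0  1  2  3  4  5  6  7  8  9 10 11 12 13 14 15 16
g(k):  0  0  0  0  0  0  1  1  1  1  1  1  2  0  0  0  0
The P-positions (g = 0) in 0..16 are 0, 1, 2, 3, 4, 5, 13, 14, 15, 16.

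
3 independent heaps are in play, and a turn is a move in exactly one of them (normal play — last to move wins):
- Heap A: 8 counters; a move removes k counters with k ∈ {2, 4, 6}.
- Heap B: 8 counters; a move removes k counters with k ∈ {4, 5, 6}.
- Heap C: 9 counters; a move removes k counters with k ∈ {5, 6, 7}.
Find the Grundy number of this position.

3

Build the Grundy sequence for heap A with g(k) = mex{g(k−s) : s ∈ {2, 4, 6}, s ≤ k}:
k:     0  1  2  3  4  5  6  7  8
g(k):  0  0  1  1  2  2  3  3  0
So g(8) = 0.
For heap B, compute g(0), g(1), … with moves {4, 5, 6}:
g(0) = mex{} = 0
g(1) = mex{} = 0
g(2) = mex{} = 0
g(3) = mex{} = 0
g(4) = mex{0} = 1
g(5) = mex{0} = 1
g(6) = mex{0} = 1
g(7) = mex{0} = 1
g(8) = mex{0,1} = 2
So g(8) = 2.
Grundy values for heap C (subtraction set {5, 6, 7}):
g(0) = mex{} = 0
g(1) = mex{} = 0
g(2) = mex{} = 0
g(3) = mex{} = 0
g(4) = mex{} = 0
g(5) = mex{0} = 1
g(6) = mex{0} = 1
g(7) = mex{0} = 1
g(8) = mex{0} = 1
g(9) = mex{0} = 1
So g(9) = 1.
The value of a disjunctive sum is the nim-sum of the parts.
Combined value = 0 ⊕ 2 ⊕ 1 = 3.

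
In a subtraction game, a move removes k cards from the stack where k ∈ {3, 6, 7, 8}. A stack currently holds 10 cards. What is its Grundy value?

Build the Grundy sequence with g(k) = mex{g(k−s) : s ∈ {3, 6, 7, 8}, s ≤ k}:
g(0) = mex{} = 0
g(1) = mex{} = 0
g(2) = mex{} = 0
g(3) = mex{0} = 1
g(4) = mex{0} = 1
g(5) = mex{0} = 1
g(6) = mex{0,1} = 2
g(7) = mex{0,1} = 2
g(8) = mex{0,1} = 2
g(9) = mex{0,1,2} = 3
g(10) = mex{0,1,2} = 3
So g(10) = 3.

3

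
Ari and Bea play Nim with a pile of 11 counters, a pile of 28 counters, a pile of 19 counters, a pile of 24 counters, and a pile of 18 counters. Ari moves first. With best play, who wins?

Ari wins

Nim-sum: 11 XOR 28 XOR 19 XOR 24 XOR 18 = 14.
The nim-sum is 14 ≠ 0, so this is an N-position: the player to move can win; Ari has a winning move.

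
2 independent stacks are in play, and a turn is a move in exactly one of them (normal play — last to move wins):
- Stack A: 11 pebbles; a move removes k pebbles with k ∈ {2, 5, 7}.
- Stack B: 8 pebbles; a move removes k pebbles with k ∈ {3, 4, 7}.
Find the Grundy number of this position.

1

Build the Grundy sequence for stack A with g(k) = mex{g(k−s) : s ∈ {2, 5, 7}, s ≤ k}:
g(0) = mex{} = 0
g(1) = mex{} = 0
g(2) = mex{0} = 1
g(3) = mex{0} = 1
g(4) = mex{1} = 0
g(5) = mex{0,1} = 2
g(6) = mex{0} = 1
g(7) = mex{0,1,2} = 3
g(8) = mex{0,1} = 2
g(9) = mex{0,1,3} = 2
g(10) = mex{1,2} = 0
g(11) = mex{0,1,2} = 3
So g(11) = 3.
Build the Grundy sequence for stack B with g(k) = mex{g(k−s) : s ∈ {3, 4, 7}, s ≤ k}:
k:     0  1  2  3  4  5  6  7  8
g(k):  0  0  0  1  1  1  2  2  2
So g(8) = 2.
The value of a disjunctive sum is the nim-sum of the parts.
Combined value = 3 ⊕ 2 = 1.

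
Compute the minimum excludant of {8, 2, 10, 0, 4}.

1

0 is in the set but 1 is not, so the mex is 1.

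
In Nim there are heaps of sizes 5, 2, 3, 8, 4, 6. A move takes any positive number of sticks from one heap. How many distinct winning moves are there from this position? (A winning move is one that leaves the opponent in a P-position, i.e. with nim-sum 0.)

Nim-sum: 5 ^ 2 ^ 3 ^ 8 ^ 4 ^ 6 = 14.
The overall nim-sum is X = 14. A heap of size p has a winning move iff p XOR X < p (reduce it to p XOR X).
  5: 5 XOR 14 = 11 ≥ 5 — no move.
  2: 2 XOR 14 = 12 ≥ 2 — no move.
  3: 3 XOR 14 = 13 ≥ 3 — no move.
  8: 8 XOR 14 = 6 < 8 — winning move (to 6).
  4: 4 XOR 14 = 10 ≥ 4 — no move.
  6: 6 XOR 14 = 8 ≥ 6 — no move.
That gives 1 winning move.

1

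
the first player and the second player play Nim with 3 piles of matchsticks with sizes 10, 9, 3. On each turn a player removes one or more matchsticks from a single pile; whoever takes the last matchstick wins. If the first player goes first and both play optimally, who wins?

the second player wins

Compute the nim-sum pairwise:
10 ^ 9 = 3
3 ^ 3 = 0
The nim-sum is 0, so this is a P-position: the player to move is in a losing position under optimal play; the first player is about to move from it and so loses — the second player wins.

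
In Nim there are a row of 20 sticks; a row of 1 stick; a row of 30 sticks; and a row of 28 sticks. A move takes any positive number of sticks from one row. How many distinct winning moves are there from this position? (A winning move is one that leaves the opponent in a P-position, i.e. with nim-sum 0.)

Compute the nim-sum pairwise:
20 ^ 1 = 21
21 ^ 30 = 11
11 ^ 28 = 23
The overall nim-sum is X = 23. A row of size p has a winning move iff p XOR X < p (reduce it to p XOR X).
  20: 20 XOR 23 = 3 < 20 — winning move (to 3).
  1: 1 XOR 23 = 22 ≥ 1 — no move.
  30: 30 XOR 23 = 9 < 30 — winning move (to 9).
  28: 28 XOR 23 = 11 < 28 — winning move (to 11).
That gives 3 winning moves.

3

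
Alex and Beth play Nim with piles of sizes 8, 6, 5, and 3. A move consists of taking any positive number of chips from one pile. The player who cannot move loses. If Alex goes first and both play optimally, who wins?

Alex wins

Compute the nim-sum pairwise:
8 ⊕ 6 = 14
14 ⊕ 5 = 11
11 ⊕ 3 = 8
The nim-sum is 8 ≠ 0, so this is an N-position: the player to move can win; Alex has a winning move.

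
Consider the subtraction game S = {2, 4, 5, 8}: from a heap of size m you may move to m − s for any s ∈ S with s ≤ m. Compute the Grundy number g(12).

Compute g(0), g(1), … for moves {2, 4, 5, 8}:
g(0) = mex{} = 0
g(1) = mex{} = 0
g(2) = mex{0} = 1
g(3) = mex{0} = 1
g(4) = mex{0,1} = 2
g(5) = mex{0,1} = 2
g(6) = mex{0,1,2} = 3
g(7) = mex{1,2} = 0
g(8) = mex{0,1,2,3} = 4
g(9) = mex{0,2} = 1
g(10) = mex{1,2,3,4} = 0
g(11) = mex{0,1,3} = 2
g(12) = mex{0,2,4} = 1
So g(12) = 1.

1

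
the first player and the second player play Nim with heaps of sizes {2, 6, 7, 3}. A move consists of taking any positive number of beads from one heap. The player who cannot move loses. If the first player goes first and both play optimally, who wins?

Nim-sum: 2 ⊕ 6 ⊕ 7 ⊕ 3 = 0.
The nim-sum is 0, so this is a P-position: the player to move is in a losing position under optimal play; the first player is about to move from it and so loses — the second player wins.

the second player wins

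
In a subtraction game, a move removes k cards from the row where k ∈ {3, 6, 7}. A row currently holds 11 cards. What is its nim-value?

0

Compute g(0), g(1), … for moves {3, 6, 7}:
g(0) = mex{} = 0
g(1) = mex{} = 0
g(2) = mex{} = 0
g(3) = mex{0} = 1
g(4) = mex{0} = 1
g(5) = mex{0} = 1
g(6) = mex{0,1} = 2
g(7) = mex{0,1} = 2
g(8) = mex{0,1} = 2
g(9) = mex{0,1,2} = 3
g(10) = mex{1,2} = 0
g(11) = mex{1,2} = 0
So g(11) = 0.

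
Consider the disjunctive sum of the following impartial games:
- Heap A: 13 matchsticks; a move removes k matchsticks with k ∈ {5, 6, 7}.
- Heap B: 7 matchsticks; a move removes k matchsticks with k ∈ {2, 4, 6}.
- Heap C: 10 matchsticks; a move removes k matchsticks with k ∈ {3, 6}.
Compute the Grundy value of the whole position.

3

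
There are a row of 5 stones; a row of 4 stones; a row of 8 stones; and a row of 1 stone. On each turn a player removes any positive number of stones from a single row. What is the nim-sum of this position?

8

Nim-sum: 5 ^ 4 ^ 8 ^ 1 = 8.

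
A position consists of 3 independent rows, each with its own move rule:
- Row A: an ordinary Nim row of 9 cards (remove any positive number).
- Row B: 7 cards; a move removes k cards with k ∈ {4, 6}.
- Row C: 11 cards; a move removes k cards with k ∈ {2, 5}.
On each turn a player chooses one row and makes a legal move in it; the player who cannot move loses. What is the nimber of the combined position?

Row A is a plain Nim row of size 9, so its Grundy value is 9.
Grundy values for row B (subtraction set {4, 6}):
g(0) = mex{} = 0
g(1) = mex{} = 0
g(2) = mex{} = 0
g(3) = mex{} = 0
g(4) = mex{0} = 1
g(5) = mex{0} = 1
g(6) = mex{0} = 1
g(7) = mex{0} = 1
So g(7) = 1.
Grundy values for row C (subtraction set {2, 5}):
k:     0  1  2  3  4  5  6  7  8  9 10 11
g(k):  0  0  1  1  0  2  1  0  0  1  1  0
So g(11) = 0.
By the Sprague-Grundy theorem, the Grundy value of a sum of independent games is the XOR of the component values.
Combined value = 9 ⊕ 1 ⊕ 0 = 8.

8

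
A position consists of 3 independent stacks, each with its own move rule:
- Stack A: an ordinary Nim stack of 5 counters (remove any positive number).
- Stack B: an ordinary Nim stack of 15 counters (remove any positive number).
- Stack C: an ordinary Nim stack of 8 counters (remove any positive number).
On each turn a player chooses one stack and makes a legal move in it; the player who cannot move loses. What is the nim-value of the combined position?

2

Stack A is a plain Nim stack of size 5, so its Grundy value is 5.
Stack B is a plain Nim stack of size 15, so its Grundy value is 15.
Stack C is a plain Nim stack of size 8, so its Grundy value is 8.
By the Sprague-Grundy theorem, the Grundy value of a sum of independent games is the XOR of the component values.
Combined value = 5 XOR 15 XOR 8 = 2.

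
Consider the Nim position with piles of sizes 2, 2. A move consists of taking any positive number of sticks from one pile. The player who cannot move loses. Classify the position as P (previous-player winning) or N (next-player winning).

Write each in binary and XOR column by column:
  10  (2)
  10  (2)
  --
  00  (0)
The nim-sum is 0, so this is a P-position: the player to move is in a losing position under optimal play.

P-position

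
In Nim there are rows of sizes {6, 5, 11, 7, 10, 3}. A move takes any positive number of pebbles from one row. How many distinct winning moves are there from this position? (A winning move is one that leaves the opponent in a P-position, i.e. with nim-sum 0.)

3

Bitwise XOR of the heap sizes:
  0110  (6)
  0101  (5)
  1011  (11)
  0111  (7)
  1010  (10)
  0011  (3)
  ----
  0110  (6)
The overall nim-sum is X = 6. A row of size p has a winning move iff p XOR X < p (reduce it to p XOR X).
  6: 6 XOR 6 = 0 < 6 — winning move (to 0).
  5: 5 XOR 6 = 3 < 5 — winning move (to 3).
  11: 11 XOR 6 = 13 ≥ 11 — no move.
  7: 7 XOR 6 = 1 < 7 — winning move (to 1).
  10: 10 XOR 6 = 12 ≥ 10 — no move.
  3: 3 XOR 6 = 5 ≥ 3 — no move.
That gives 3 winning moves.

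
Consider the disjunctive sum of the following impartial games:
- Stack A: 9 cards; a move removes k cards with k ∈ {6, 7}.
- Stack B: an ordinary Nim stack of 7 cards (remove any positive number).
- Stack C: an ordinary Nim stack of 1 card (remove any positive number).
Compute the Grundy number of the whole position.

Build the Grundy sequence for stack A with g(k) = mex{g(k−s) : s ∈ {6, 7}, s ≤ k}:
g(0) = mex{} = 0
g(1) = mex{} = 0
g(2) = mex{} = 0
g(3) = mex{} = 0
g(4) = mex{} = 0
g(5) = mex{} = 0
g(6) = mex{0} = 1
g(7) = mex{0} = 1
g(8) = mex{0} = 1
g(9) = mex{0} = 1
So g(9) = 1.
Stack B is a plain Nim stack of size 7, so its Grundy value is 7.
Stack C is a plain Nim stack of size 1, so its Grundy value is 1.
The value of a disjunctive sum is the nim-sum of the parts.
Combined value = 1 ⊕ 7 ⊕ 1 = 7.

7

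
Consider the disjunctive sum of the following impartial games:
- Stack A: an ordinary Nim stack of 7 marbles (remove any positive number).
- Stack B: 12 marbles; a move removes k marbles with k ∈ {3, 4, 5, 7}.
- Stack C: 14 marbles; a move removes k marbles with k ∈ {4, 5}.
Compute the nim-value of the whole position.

6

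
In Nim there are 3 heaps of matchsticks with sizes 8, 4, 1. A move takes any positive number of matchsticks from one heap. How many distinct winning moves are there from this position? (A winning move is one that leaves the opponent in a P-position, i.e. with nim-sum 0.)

1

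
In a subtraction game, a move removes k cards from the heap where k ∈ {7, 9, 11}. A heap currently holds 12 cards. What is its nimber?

1

Build the Grundy sequence with g(k) = mex{g(k−s) : s ∈ {7, 9, 11}, s ≤ k}:
g(0) = mex{} = 0
g(1) = mex{} = 0
g(2) = mex{} = 0
g(3) = mex{} = 0
g(4) = mex{} = 0
g(5) = mex{} = 0
g(6) = mex{} = 0
g(7) = mex{0} = 1
g(8) = mex{0} = 1
g(9) = mex{0} = 1
g(10) = mex{0} = 1
g(11) = mex{0} = 1
g(12) = mex{0} = 1
So g(12) = 1.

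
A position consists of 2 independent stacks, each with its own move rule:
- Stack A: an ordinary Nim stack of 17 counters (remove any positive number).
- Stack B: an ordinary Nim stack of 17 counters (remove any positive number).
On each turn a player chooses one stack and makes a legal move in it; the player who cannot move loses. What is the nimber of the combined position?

0

Stack A is a plain Nim stack of size 17, so its Grundy value is 17.
Stack B is a plain Nim stack of size 17, so its Grundy value is 17.
By the Sprague-Grundy theorem, the Grundy value of a sum of independent games is the XOR of the component values.
Combined value = 17 ⊕ 17 = 0.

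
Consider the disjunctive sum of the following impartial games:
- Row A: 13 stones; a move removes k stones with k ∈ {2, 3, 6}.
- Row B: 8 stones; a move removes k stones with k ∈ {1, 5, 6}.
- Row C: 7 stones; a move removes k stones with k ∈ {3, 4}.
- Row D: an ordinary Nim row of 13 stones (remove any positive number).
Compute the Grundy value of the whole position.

13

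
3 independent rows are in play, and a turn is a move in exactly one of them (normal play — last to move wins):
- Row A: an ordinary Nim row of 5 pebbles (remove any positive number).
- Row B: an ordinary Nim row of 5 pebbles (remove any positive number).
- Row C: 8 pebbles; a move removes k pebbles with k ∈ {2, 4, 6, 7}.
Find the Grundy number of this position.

4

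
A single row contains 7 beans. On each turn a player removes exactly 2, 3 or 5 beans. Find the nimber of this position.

0

Compute g(0), g(1), … for moves {2, 3, 5}:
k:     0  1  2  3  4  5  6  7
g(k):  0  0  1  1  2  2  3  0
So g(7) = 0.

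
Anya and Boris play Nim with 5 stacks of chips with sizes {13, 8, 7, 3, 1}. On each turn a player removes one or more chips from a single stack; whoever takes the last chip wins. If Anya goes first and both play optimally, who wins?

Boris wins

In binary:
  1101  (13)
  1000  (8)
  0111  (7)
  0011  (3)
  0001  (1)
  ----
  0000  (0)
The nim-sum is 0, so this is a P-position: the player to move is in a losing position under optimal play; Anya is about to move from it and so loses — Boris wins.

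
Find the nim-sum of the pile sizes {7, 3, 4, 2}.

Nim-sum: 7 XOR 3 XOR 4 XOR 2 = 2.

2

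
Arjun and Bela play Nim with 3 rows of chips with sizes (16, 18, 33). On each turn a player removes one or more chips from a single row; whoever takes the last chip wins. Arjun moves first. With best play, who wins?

Compute the nim-sum pairwise:
16 ^ 18 = 2
2 ^ 33 = 35
The nim-sum is 35 ≠ 0, so this is an N-position: the player to move can win; Arjun has a winning move.

Arjun wins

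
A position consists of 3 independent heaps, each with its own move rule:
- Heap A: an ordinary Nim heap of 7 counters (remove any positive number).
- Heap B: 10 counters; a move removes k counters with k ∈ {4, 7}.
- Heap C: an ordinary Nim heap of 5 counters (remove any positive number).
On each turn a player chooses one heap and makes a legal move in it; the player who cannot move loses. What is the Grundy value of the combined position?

Heap A is a plain Nim heap of size 7, so its Grundy value is 7.
Build the Grundy sequence for heap B with g(k) = mex{g(k−s) : s ∈ {4, 7}, s ≤ k}:
k:     0  1  2  3  4  5  6  7  8  9 10
g(k):  0  0  0  0  1  1  1  1  2  2  2
So g(10) = 2.
Heap C is a plain Nim heap of size 5, so its Grundy value is 5.
By the Sprague-Grundy theorem, the Grundy value of a sum of independent games is the XOR of the component values.
Combined value = 7 XOR 2 XOR 5 = 0.

0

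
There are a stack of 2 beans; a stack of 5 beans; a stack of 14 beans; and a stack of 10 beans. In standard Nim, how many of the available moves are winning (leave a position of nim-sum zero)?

3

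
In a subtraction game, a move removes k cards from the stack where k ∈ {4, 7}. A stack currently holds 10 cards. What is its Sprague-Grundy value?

Compute g(0), g(1), … for moves {4, 7}:
k:     0  1  2  3  4  5  6  7  8  9 10
g(k):  0  0  0  0  1  1  1  1  2  2  2
So g(10) = 2.

2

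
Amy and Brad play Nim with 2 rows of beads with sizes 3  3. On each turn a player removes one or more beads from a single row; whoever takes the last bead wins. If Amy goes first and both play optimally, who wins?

Brad wins

Nim-sum: 3 ^ 3 = 0.
The nim-sum is 0, so this is a P-position: the player to move is in a losing position under optimal play; Amy is about to move from it and so loses — Brad wins.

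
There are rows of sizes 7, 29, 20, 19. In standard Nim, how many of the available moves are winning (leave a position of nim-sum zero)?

3

Bitwise XOR of the heap sizes:
  00111  (7)
  11101  (29)
  10100  (20)
  10011  (19)
  -----
  11101  (29)
The overall nim-sum is X = 29. A row of size p has a winning move iff p XOR X < p (reduce it to p XOR X).
  7: 7 XOR 29 = 26 ≥ 7 — no move.
  29: 29 XOR 29 = 0 < 29 — winning move (to 0).
  20: 20 XOR 29 = 9 < 20 — winning move (to 9).
  19: 19 XOR 29 = 14 < 19 — winning move (to 14).
That gives 3 winning moves.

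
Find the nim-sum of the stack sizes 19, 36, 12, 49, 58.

Nim-sum: 19 ^ 36 ^ 12 ^ 49 ^ 58 = 48.

48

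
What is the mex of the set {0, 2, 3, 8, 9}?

0 is in the set but 1 is not, so the mex is 1.

1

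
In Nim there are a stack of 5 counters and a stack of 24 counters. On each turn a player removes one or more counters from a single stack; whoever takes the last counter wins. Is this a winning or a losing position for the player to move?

Winning position

Bitwise XOR of the heap sizes:
  00101  (5)
  11000  (24)
  -----
  11101  (29)
The nim-sum is 29 ≠ 0, so this is an N-position: the player to move can win.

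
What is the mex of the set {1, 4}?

0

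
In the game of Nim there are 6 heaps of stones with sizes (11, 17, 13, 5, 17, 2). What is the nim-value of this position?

In binary:
  01011  (11)
  10001  (17)
  01101  (13)
  00101  (5)
  10001  (17)
  00010  (2)
  -----
  00001  (1)

1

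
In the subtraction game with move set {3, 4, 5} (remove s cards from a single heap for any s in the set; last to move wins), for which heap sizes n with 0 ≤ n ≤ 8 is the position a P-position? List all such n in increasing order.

Build the Grundy sequence with g(k) = mex{g(k−s) : s ∈ {3, 4, 5}, s ≤ k}:
g(0) = mex{} = 0
g(1) = mex{} = 0
g(2) = mex{} = 0
g(3) = mex{0} = 1
g(4) = mex{0} = 1
g(5) = mex{0} = 1
g(6) = mex{0,1} = 2
g(7) = mex{0,1} = 2
g(8) = mex{1} = 0
The P-positions (g = 0) in 0..8 are 0, 1, 2, 8.

0, 1, 2, 8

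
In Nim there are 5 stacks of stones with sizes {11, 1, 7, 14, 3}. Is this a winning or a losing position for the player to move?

Write each in binary and XOR column by column:
  1011  (11)
  0001  (1)
  0111  (7)
  1110  (14)
  0011  (3)
  ----
  0000  (0)
The nim-sum is 0, so this is a P-position: the player to move is in a losing position under optimal play.

Losing position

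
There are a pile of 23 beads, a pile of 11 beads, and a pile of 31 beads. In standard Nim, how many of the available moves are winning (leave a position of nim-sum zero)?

Write each in binary and XOR column by column:
  10111  (23)
  01011  (11)
  11111  (31)
  -----
  00011  (3)
The overall nim-sum is X = 3. A pile of size p has a winning move iff p XOR X < p (reduce it to p XOR X).
  23: 23 XOR 3 = 20 < 23 — winning move (to 20).
  11: 11 XOR 3 = 8 < 11 — winning move (to 8).
  31: 31 XOR 3 = 28 < 31 — winning move (to 28).
That gives 3 winning moves.

3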